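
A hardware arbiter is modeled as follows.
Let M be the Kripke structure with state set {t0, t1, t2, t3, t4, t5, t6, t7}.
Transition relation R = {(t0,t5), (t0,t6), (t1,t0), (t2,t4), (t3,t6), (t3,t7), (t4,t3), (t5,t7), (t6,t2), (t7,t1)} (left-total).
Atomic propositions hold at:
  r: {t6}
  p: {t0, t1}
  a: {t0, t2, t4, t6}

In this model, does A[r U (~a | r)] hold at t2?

No

Sat(~a) = {t1, t3, t5, t7}
Sat(~a | r) = {t1, t3, t5, t6, t7}
A[r U (~a | r)]: least fixpoint, start Z0 = Sat((~a | r)) = {t1, t3, t5, t6, t7}, add states in Sat(r) with every successor in Z. Already a fixed point.
Sat(A[r U (~a | r)]) = {t1, t3, t5, t6, t7}
t2 ∉ Sat(A[r U (~a | r)]) = {t1, t3, t5, t6, t7}, so the formula does not hold at t2.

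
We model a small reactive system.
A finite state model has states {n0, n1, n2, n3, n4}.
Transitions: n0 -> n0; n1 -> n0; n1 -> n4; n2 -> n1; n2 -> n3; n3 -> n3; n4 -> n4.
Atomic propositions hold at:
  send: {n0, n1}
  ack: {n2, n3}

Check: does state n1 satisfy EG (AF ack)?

AF ack: least fixpoint, start Z0 = {n2, n3}, add states with every successor in Z. Already a fixed point.
Sat(AF ack) = {n2, n3}
EG (AF ack): greatest fixpoint, start Z0 = {n2, n3}, keep only states in Sat with some successor in Z. Already a fixed point.
Sat(EG (AF ack)) = {n2, n3}
n1 ∉ Sat(EG (AF ack)) = {n2, n3}, so the formula does not hold at n1.

No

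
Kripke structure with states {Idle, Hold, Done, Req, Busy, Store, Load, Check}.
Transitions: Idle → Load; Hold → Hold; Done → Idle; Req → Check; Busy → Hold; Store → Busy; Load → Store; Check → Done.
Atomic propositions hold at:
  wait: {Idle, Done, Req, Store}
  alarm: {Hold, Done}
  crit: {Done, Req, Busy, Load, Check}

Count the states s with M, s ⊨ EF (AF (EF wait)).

6

EF wait: least fixpoint, start Z0 = {Idle, Done, Req, Store}, add states with some successor in Z. Z1 = {Idle, Done, Req, Store, Load, Check}; fixed.
Sat(EF wait) = {Idle, Done, Req, Store, Load, Check}
AF (EF wait): least fixpoint, start Z0 = {Idle, Done, Req, Store, Load, Check}, add states with every successor in Z. Already a fixed point.
Sat(AF (EF wait)) = {Idle, Done, Req, Store, Load, Check}
EF (AF (EF wait)): least fixpoint, start Z0 = {Idle, Done, Req, Store, Load, Check}, add states with some successor in Z. Already a fixed point.
Sat(EF (AF (EF wait))) = {Idle, Done, Req, Store, Load, Check}
|Sat(EF (AF (EF wait)))| = |{Idle, Done, Req, Store, Load, Check}| = 6.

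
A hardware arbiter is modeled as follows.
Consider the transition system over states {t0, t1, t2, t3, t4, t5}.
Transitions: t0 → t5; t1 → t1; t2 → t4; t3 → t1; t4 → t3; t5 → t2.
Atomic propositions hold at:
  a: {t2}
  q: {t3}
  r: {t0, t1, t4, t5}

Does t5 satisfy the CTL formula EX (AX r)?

Yes

Sat(AX r) = {s : every successor in {t0, t1, t4, t5}} = {t0, t1, t2, t3}
Sat(EX (AX r)) = {s : some successor in {t0, t1, t2, t3}} = {t1, t3, t4, t5}
t5 ∈ Sat(EX (AX r)) = {t1, t3, t4, t5}, so the formula holds at t5.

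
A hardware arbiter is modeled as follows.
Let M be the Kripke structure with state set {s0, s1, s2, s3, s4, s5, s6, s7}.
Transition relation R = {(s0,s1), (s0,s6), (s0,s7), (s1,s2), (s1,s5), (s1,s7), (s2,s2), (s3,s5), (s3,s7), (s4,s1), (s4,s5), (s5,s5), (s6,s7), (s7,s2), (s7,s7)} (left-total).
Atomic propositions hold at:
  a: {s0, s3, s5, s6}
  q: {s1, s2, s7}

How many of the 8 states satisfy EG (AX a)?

Sat(AX a) = {s : every successor in {s0, s3, s5, s6}} = {s5}
EG (AX a): greatest fixpoint, start Z0 = {s5}, keep only states in Sat with some successor in Z. Already a fixed point.
Sat(EG (AX a)) = {s5}
|Sat(EG (AX a))| = |{s5}| = 1.

1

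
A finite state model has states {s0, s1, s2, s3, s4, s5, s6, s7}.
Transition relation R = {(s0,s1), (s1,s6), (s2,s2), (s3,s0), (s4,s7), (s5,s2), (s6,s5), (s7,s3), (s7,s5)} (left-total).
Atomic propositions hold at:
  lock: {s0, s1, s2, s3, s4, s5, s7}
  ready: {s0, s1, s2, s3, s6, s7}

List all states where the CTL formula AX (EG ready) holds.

EG ready: greatest fixpoint, start Z0 = {s0, s1, s2, s3, s6, s7}, keep only states in Sat with some successor in Z. Z1 = {s0, s1, s2, s3, s7}; Z2 = {s0, s2, s3, s7}; Z3 = {s2, s3, s7}; Z4 = {s2, s7}; Z5 = {s2}; fixed.
Sat(EG ready) = {s2}
Sat(AX (EG ready)) = {s : every successor in {s2}} = {s2, s5}

{s2, s5}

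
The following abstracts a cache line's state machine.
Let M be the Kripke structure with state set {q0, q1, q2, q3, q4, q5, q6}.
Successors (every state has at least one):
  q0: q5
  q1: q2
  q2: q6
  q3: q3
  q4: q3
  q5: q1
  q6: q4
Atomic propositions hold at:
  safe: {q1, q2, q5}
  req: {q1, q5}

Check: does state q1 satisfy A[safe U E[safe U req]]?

Yes

E[safe U req]: least fixpoint, start Z0 = Sat(req) = {q1, q5}, add states in Sat(safe) with some successor in Z. Already a fixed point.
Sat(E[safe U req]) = {q1, q5}
A[safe U E[safe U req]]: least fixpoint, start Z0 = Sat(E[safe U req]) = {q1, q5}, add states in Sat(safe) with every successor in Z. Already a fixed point.
Sat(A[safe U E[safe U req]]) = {q1, q5}
q1 ∈ Sat(A[safe U E[safe U req]]) = {q1, q5}, so the formula holds at q1.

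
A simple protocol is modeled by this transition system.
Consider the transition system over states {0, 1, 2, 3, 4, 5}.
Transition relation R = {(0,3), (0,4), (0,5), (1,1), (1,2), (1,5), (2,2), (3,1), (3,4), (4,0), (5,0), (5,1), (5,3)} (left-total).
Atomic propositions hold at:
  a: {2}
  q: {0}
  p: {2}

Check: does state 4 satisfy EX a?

No

Sat(EX a) = {s : some successor in {2}} = {1, 2}
4 ∉ Sat(EX a) = {1, 2}, so the formula does not hold at 4.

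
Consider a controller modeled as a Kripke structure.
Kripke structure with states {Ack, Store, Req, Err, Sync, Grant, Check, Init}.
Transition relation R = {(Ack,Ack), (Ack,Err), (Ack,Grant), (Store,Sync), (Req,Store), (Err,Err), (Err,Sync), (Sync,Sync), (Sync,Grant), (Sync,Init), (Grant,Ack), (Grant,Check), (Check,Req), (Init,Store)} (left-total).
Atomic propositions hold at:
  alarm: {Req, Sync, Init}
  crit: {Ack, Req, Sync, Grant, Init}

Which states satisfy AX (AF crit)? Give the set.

{Store, Req, Sync, Grant, Check, Init}

AF crit: least fixpoint, start Z0 = {Ack, Req, Sync, Grant, Init}, add states with every successor in Z. Z1 = {Ack, Store, Req, Sync, Grant, Check, Init}; fixed.
Sat(AF crit) = {Ack, Store, Req, Sync, Grant, Check, Init}
Sat(AX (AF crit)) = {s : every successor in {Ack, Store, Req, Sync, Grant, Check, Init}} = {Store, Req, Sync, Grant, Check, Init}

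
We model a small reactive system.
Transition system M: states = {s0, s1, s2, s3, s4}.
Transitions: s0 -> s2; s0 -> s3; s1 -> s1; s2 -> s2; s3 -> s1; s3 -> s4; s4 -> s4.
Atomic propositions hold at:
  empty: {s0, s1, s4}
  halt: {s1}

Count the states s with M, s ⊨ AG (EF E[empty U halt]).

1

E[empty U halt]: least fixpoint, start Z0 = Sat(halt) = {s1}, add states in Sat(empty) with some successor in Z. Already a fixed point.
Sat(E[empty U halt]) = {s1}
EF E[empty U halt]: least fixpoint, start Z0 = {s1}, add states with some successor in Z. Z1 = {s1, s3}; Z2 = {s0, s1, s3}; fixed.
Sat(EF E[empty U halt]) = {s0, s1, s3}
AG (EF E[empty U halt]): greatest fixpoint, start Z0 = {s0, s1, s3}, keep only states in Sat with every successor in Z. Z1 = {s1}; fixed.
Sat(AG (EF E[empty U halt])) = {s1}
|Sat(AG (EF E[empty U halt]))| = |{s1}| = 1.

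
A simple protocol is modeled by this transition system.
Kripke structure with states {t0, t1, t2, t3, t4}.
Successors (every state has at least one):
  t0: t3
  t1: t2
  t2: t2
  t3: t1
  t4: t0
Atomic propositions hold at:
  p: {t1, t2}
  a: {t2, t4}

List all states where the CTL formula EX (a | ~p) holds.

{t0, t1, t2, t4}

Sat(~p) = {t0, t3, t4}
Sat(a | ~p) = {t0, t2, t3, t4}
Sat(EX (a | ~p)) = {s : some successor in {t0, t2, t3, t4}} = {t0, t1, t2, t4}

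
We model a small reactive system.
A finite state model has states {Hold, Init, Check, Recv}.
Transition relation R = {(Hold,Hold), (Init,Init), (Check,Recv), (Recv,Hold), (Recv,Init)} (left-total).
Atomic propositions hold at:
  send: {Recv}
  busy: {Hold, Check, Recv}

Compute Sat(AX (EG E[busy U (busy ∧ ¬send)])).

{Hold, Check}

Sat(¬send) = {Hold, Init, Check}
Sat(busy ∧ ¬send) = {Hold, Check}
E[busy U (busy ∧ ¬send)]: least fixpoint, start Z0 = Sat((busy ∧ ¬send)) = {Hold, Check}, add states in Sat(busy) with some successor in Z. Z1 = {Hold, Check, Recv}; fixed.
Sat(E[busy U (busy ∧ ¬send)]) = {Hold, Check, Recv}
EG E[busy U (busy ∧ ¬send)]: greatest fixpoint, start Z0 = {Hold, Check, Recv}, keep only states in Sat with some successor in Z. Already a fixed point.
Sat(EG E[busy U (busy ∧ ¬send)]) = {Hold, Check, Recv}
Sat(AX (EG E[busy U (busy ∧ ¬send)])) = {s : every successor in {Hold, Check, Recv}} = {Hold, Check}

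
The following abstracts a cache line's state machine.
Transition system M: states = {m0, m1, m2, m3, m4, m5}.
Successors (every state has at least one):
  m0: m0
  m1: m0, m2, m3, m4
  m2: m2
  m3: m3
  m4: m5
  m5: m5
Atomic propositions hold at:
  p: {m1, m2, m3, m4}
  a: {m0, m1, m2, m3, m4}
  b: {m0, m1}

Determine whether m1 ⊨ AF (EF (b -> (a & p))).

Yes

Sat(a & p) = {m1, m2, m3, m4}
Sat(b -> (a & p)) = {m1, m2, m3, m4, m5}
EF (b -> (a & p)): least fixpoint, start Z0 = {m1, m2, m3, m4, m5}, add states with some successor in Z. Already a fixed point.
Sat(EF (b -> (a & p))) = {m1, m2, m3, m4, m5}
AF (EF (b -> (a & p))): least fixpoint, start Z0 = {m1, m2, m3, m4, m5}, add states with every successor in Z. Already a fixed point.
Sat(AF (EF (b -> (a & p)))) = {m1, m2, m3, m4, m5}
m1 ∈ Sat(AF (EF (b -> (a & p)))) = {m1, m2, m3, m4, m5}, so the formula holds at m1.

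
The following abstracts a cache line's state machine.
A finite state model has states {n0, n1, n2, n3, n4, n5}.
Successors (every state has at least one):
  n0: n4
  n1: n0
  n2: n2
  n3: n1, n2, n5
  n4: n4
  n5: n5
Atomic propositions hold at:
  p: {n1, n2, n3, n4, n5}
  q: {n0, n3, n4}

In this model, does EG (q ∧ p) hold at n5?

No

Sat(q ∧ p) = {n3, n4}
EG (q ∧ p): greatest fixpoint, start Z0 = {n3, n4}, keep only states in Sat with some successor in Z. Z1 = {n4}; fixed.
Sat(EG (q ∧ p)) = {n4}
n5 ∉ Sat(EG (q ∧ p)) = {n4}, so the formula does not hold at n5.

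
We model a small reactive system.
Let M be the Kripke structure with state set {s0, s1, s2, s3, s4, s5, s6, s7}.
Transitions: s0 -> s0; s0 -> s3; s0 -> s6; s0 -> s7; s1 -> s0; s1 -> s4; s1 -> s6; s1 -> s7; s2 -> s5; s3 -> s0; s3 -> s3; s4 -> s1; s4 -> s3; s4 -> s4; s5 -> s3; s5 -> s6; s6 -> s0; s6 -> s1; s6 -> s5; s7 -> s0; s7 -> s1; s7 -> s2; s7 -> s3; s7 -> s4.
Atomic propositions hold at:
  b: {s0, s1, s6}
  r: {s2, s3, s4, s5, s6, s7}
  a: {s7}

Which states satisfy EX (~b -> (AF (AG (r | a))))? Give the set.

Sat(~b) = {s2, s3, s4, s5, s7}
Sat(r | a) = {s2, s3, s4, s5, s6, s7}
AG (r | a): greatest fixpoint, start Z0 = {s2, s3, s4, s5, s6, s7}, keep only states in Sat with every successor in Z. Z1 = {s2, s5}; Z2 = {s2}; Z3 = ∅; fixed.
Sat(AG (r | a)) = ∅
AF (AG (r | a)): least fixpoint, start Z0 = ∅, add states with every successor in Z. Already a fixed point.
Sat(AF (AG (r | a))) = ∅
Sat(~b -> (AF (AG (r | a)))) = {s0, s1, s6}
Sat(EX (~b -> (AF (AG (r | a))))) = {s : some successor in {s0, s1, s6}} = {s0, s1, s3, s4, s5, s6, s7}

{s0, s1, s3, s4, s5, s6, s7}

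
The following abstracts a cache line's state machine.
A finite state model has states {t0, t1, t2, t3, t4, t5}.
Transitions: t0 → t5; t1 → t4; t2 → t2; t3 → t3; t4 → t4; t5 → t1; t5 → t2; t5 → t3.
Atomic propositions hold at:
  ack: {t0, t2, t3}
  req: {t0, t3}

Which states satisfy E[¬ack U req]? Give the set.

{t0, t3, t5}

Sat(¬ack) = {t1, t4, t5}
E[¬ack U req]: least fixpoint, start Z0 = Sat(req) = {t0, t3}, add states in Sat(¬ack) with some successor in Z. Z1 = {t0, t3, t5}; fixed.
Sat(E[¬ack U req]) = {t0, t3, t5}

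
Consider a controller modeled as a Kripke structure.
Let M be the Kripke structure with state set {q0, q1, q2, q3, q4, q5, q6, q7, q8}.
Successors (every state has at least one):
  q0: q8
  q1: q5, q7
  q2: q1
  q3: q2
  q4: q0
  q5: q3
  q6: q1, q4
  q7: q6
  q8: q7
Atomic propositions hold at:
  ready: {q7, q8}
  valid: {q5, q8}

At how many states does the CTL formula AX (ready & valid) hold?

1

Sat(ready & valid) = {q8}
Sat(AX (ready & valid)) = {s : every successor in {q8}} = {q0}
|Sat(AX (ready & valid))| = |{q0}| = 1.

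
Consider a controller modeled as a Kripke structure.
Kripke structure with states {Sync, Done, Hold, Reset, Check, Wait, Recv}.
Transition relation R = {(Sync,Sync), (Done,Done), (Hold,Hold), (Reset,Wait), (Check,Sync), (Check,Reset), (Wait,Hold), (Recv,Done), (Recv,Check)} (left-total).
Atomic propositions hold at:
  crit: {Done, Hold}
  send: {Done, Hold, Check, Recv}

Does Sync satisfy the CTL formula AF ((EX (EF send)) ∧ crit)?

EF send: least fixpoint, start Z0 = {Done, Hold, Check, Recv}, add states with some successor in Z. Z1 = {Done, Hold, Check, Wait, Recv}; Z2 = {Done, Hold, Reset, Check, Wait, Recv}; fixed.
Sat(EF send) = {Done, Hold, Reset, Check, Wait, Recv}
Sat(EX (EF send)) = {s : some successor in {Done, Hold, Reset, Check, Wait, Recv}} = {Done, Hold, Reset, Check, Wait, Recv}
Sat((EX (EF send)) ∧ crit) = {Done, Hold}
AF ((EX (EF send)) ∧ crit): least fixpoint, start Z0 = {Done, Hold}, add states with every successor in Z. Z1 = {Done, Hold, Wait}; Z2 = {Done, Hold, Reset, Wait}; fixed.
Sat(AF ((EX (EF send)) ∧ crit)) = {Done, Hold, Reset, Wait}
Sync ∉ Sat(AF ((EX (EF send)) ∧ crit)) = {Done, Hold, Reset, Wait}, so the formula does not hold at Sync.

No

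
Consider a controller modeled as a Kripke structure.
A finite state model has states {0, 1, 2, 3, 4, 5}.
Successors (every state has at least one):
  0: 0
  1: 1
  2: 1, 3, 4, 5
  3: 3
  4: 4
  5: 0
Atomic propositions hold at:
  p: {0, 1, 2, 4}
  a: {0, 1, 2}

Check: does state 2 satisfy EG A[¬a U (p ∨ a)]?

Sat(¬a) = {3, 4, 5}
Sat(p ∨ a) = {0, 1, 2, 4}
A[¬a U (p ∨ a)]: least fixpoint, start Z0 = Sat((p ∨ a)) = {0, 1, 2, 4}, add states in Sat(¬a) with every successor in Z. Z1 = {0, 1, 2, 4, 5}; fixed.
Sat(A[¬a U (p ∨ a)]) = {0, 1, 2, 4, 5}
EG A[¬a U (p ∨ a)]: greatest fixpoint, start Z0 = {0, 1, 2, 4, 5}, keep only states in Sat with some successor in Z. Already a fixed point.
Sat(EG A[¬a U (p ∨ a)]) = {0, 1, 2, 4, 5}
2 ∈ Sat(EG A[¬a U (p ∨ a)]) = {0, 1, 2, 4, 5}, so the formula holds at 2.

Yes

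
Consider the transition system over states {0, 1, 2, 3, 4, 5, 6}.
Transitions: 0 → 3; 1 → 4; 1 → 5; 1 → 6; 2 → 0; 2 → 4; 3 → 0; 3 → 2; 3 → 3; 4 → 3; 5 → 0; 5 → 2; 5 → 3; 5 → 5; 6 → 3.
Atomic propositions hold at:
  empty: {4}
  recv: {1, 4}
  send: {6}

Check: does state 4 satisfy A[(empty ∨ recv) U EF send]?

No

Sat(empty ∨ recv) = {1, 4}
EF send: least fixpoint, start Z0 = {6}, add states with some successor in Z. Z1 = {1, 6}; fixed.
Sat(EF send) = {1, 6}
A[(empty ∨ recv) U EF send]: least fixpoint, start Z0 = Sat(EF send) = {1, 6}, add states in Sat(empty ∨ recv) with every successor in Z. Already a fixed point.
Sat(A[(empty ∨ recv) U EF send]) = {1, 6}
4 ∉ Sat(A[(empty ∨ recv) U EF send]) = {1, 6}, so the formula does not hold at 4.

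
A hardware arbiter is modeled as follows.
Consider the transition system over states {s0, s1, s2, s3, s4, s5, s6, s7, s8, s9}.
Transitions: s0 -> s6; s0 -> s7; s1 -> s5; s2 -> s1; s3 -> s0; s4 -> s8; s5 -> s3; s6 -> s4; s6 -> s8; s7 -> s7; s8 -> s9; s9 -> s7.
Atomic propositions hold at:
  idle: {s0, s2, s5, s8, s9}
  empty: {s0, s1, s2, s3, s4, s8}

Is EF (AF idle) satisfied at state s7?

AF idle: least fixpoint, start Z0 = {s0, s2, s5, s8, s9}, add states with every successor in Z. Z1 = {s0, s1, s2, s3, s4, s5, s8, s9}; Z2 = {s0, s1, s2, s3, s4, s5, s6, s8, s9}; fixed.
Sat(AF idle) = {s0, s1, s2, s3, s4, s5, s6, s8, s9}
EF (AF idle): least fixpoint, start Z0 = {s0, s1, s2, s3, s4, s5, s6, s8, s9}, add states with some successor in Z. Already a fixed point.
Sat(EF (AF idle)) = {s0, s1, s2, s3, s4, s5, s6, s8, s9}
s7 ∉ Sat(EF (AF idle)) = {s0, s1, s2, s3, s4, s5, s6, s8, s9}, so the formula does not hold at s7.

No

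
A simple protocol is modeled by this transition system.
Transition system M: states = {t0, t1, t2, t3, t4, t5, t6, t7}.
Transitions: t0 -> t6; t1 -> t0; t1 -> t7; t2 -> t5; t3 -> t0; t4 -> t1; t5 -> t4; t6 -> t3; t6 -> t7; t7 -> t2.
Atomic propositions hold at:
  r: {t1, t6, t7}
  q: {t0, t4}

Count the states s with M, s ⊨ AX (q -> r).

5

Sat(q -> r) = {t1, t2, t3, t5, t6, t7}
Sat(AX (q -> r)) = {s : every successor in {t1, t2, t3, t5, t6, t7}} = {t0, t2, t4, t6, t7}
|Sat(AX (q -> r))| = |{t0, t2, t4, t6, t7}| = 5.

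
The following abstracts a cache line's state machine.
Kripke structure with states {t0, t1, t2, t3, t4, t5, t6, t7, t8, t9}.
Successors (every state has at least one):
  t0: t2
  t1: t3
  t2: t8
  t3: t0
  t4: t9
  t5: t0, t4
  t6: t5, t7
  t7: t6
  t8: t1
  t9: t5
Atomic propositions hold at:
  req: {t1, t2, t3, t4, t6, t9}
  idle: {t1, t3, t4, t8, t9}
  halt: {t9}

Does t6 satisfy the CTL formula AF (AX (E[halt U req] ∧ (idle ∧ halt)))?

E[halt U req]: least fixpoint, start Z0 = Sat(req) = {t1, t2, t3, t4, t6, t9}, add states in Sat(halt) with some successor in Z. Already a fixed point.
Sat(E[halt U req]) = {t1, t2, t3, t4, t6, t9}
Sat(idle ∧ halt) = {t9}
Sat(E[halt U req] ∧ (idle ∧ halt)) = {t9}
Sat(AX (E[halt U req] ∧ (idle ∧ halt))) = {s : every successor in {t9}} = {t4}
AF (AX (E[halt U req] ∧ (idle ∧ halt))): least fixpoint, start Z0 = {t4}, add states with every successor in Z. Already a fixed point.
Sat(AF (AX (E[halt U req] ∧ (idle ∧ halt)))) = {t4}
t6 ∉ Sat(AF (AX (E[halt U req] ∧ (idle ∧ halt)))) = {t4}, so the formula does not hold at t6.

No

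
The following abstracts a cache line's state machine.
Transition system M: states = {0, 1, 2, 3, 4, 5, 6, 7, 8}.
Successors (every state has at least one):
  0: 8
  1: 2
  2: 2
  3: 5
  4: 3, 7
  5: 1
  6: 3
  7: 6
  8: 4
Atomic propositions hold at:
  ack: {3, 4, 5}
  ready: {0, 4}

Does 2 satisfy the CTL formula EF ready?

EF ready: least fixpoint, start Z0 = {0, 4}, add states with some successor in Z. Z1 = {0, 4, 8}; fixed.
Sat(EF ready) = {0, 4, 8}
2 ∉ Sat(EF ready) = {0, 4, 8}, so the formula does not hold at 2.

No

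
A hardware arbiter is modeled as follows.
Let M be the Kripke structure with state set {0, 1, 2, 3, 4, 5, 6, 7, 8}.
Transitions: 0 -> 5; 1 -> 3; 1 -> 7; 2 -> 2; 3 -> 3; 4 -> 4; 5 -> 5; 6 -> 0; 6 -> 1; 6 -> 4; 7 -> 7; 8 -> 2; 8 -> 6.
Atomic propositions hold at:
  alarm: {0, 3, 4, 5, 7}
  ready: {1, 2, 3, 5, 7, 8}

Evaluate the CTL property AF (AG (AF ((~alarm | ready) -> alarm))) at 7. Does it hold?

Sat(~alarm) = {1, 2, 6, 8}
Sat(~alarm | ready) = {1, 2, 3, 5, 6, 7, 8}
Sat((~alarm | ready) -> alarm) = {0, 3, 4, 5, 7}
AF ((~alarm | ready) -> alarm): least fixpoint, start Z0 = {0, 3, 4, 5, 7}, add states with every successor in Z. Z1 = {0, 1, 3, 4, 5, 7}; Z2 = {0, 1, 3, 4, 5, 6, 7}; fixed.
Sat(AF ((~alarm | ready) -> alarm)) = {0, 1, 3, 4, 5, 6, 7}
AG (AF ((~alarm | ready) -> alarm)): greatest fixpoint, start Z0 = {0, 1, 3, 4, 5, 6, 7}, keep only states in Sat with every successor in Z. Already a fixed point.
Sat(AG (AF ((~alarm | ready) -> alarm))) = {0, 1, 3, 4, 5, 6, 7}
AF (AG (AF ((~alarm | ready) -> alarm))): least fixpoint, start Z0 = {0, 1, 3, 4, 5, 6, 7}, add states with every successor in Z. Already a fixed point.
Sat(AF (AG (AF ((~alarm | ready) -> alarm)))) = {0, 1, 3, 4, 5, 6, 7}
7 ∈ Sat(AF (AG (AF ((~alarm | ready) -> alarm)))) = {0, 1, 3, 4, 5, 6, 7}, so the formula holds at 7.

Yes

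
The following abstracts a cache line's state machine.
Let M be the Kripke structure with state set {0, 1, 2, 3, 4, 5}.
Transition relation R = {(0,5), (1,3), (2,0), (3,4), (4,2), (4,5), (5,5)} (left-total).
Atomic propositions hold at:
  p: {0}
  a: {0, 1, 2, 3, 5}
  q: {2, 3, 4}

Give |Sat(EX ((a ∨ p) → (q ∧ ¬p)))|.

Sat(a ∨ p) = {0, 1, 2, 3, 5}
Sat(¬p) = {1, 2, 3, 4, 5}
Sat(q ∧ ¬p) = {2, 3, 4}
Sat((a ∨ p) → (q ∧ ¬p)) = {2, 3, 4}
Sat(EX ((a ∨ p) → (q ∧ ¬p))) = {s : some successor in {2, 3, 4}} = {1, 3, 4}
|Sat(EX ((a ∨ p) → (q ∧ ¬p)))| = |{1, 3, 4}| = 3.

3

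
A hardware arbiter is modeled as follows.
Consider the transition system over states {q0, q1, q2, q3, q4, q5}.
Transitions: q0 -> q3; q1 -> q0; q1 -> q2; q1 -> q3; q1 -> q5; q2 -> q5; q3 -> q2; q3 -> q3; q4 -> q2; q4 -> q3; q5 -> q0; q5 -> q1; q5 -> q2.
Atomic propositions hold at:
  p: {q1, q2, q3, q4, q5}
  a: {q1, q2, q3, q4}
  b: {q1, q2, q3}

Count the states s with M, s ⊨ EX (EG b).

5

EG b: greatest fixpoint, start Z0 = {q1, q2, q3}, keep only states in Sat with some successor in Z. Z1 = {q1, q3}; fixed.
Sat(EG b) = {q1, q3}
Sat(EX (EG b)) = {s : some successor in {q1, q3}} = {q0, q1, q3, q4, q5}
|Sat(EX (EG b))| = |{q0, q1, q3, q4, q5}| = 5.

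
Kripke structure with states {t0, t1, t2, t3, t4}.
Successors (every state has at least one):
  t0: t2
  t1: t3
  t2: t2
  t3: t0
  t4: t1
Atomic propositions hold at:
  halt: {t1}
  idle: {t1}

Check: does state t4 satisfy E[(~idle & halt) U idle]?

No

Sat(~idle) = {t0, t2, t3, t4}
Sat(~idle & halt) = ∅
E[(~idle & halt) U idle]: least fixpoint, start Z0 = Sat(idle) = {t1}, add states in Sat(~idle & halt) with some successor in Z. Already a fixed point.
Sat(E[(~idle & halt) U idle]) = {t1}
t4 ∉ Sat(E[(~idle & halt) U idle]) = {t1}, so the formula does not hold at t4.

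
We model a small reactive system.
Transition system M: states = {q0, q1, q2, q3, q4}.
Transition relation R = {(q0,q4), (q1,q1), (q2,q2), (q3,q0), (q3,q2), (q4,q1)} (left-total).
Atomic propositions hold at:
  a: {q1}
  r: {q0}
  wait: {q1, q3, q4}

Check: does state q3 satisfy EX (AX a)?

Sat(AX a) = {s : every successor in {q1}} = {q1, q4}
Sat(EX (AX a)) = {s : some successor in {q1, q4}} = {q0, q1, q4}
q3 ∉ Sat(EX (AX a)) = {q0, q1, q4}, so the formula does not hold at q3.

No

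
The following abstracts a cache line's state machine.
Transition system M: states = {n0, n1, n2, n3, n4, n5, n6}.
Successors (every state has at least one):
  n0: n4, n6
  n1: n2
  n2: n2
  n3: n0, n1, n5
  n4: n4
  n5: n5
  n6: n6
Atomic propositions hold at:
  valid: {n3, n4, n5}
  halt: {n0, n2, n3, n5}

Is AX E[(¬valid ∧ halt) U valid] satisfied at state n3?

No

Sat(¬valid) = {n0, n1, n2, n6}
Sat(¬valid ∧ halt) = {n0, n2}
E[(¬valid ∧ halt) U valid]: least fixpoint, start Z0 = Sat(valid) = {n3, n4, n5}, add states in Sat(¬valid ∧ halt) with some successor in Z. Z1 = {n0, n3, n4, n5}; fixed.
Sat(E[(¬valid ∧ halt) U valid]) = {n0, n3, n4, n5}
Sat(AX E[(¬valid ∧ halt) U valid]) = {s : every successor in {n0, n3, n4, n5}} = {n4, n5}
n3 ∉ Sat(AX E[(¬valid ∧ halt) U valid]) = {n4, n5}, so the formula does not hold at n3.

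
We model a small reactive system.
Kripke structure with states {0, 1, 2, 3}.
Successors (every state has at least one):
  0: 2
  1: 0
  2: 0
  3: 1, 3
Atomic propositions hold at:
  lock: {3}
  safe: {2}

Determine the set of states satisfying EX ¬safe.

Sat(¬safe) = {0, 1, 3}
Sat(EX ¬safe) = {s : some successor in {0, 1, 3}} = {1, 2, 3}

{1, 2, 3}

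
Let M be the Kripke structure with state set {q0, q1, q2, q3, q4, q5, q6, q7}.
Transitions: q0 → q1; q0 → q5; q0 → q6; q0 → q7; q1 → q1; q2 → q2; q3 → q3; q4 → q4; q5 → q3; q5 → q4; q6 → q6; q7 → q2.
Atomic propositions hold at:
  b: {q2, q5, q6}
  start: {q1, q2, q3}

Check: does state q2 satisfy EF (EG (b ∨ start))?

Yes

Sat(b ∨ start) = {q1, q2, q3, q5, q6}
EG (b ∨ start): greatest fixpoint, start Z0 = {q1, q2, q3, q5, q6}, keep only states in Sat with some successor in Z. Already a fixed point.
Sat(EG (b ∨ start)) = {q1, q2, q3, q5, q6}
EF (EG (b ∨ start)): least fixpoint, start Z0 = {q1, q2, q3, q5, q6}, add states with some successor in Z. Z1 = {q0, q1, q2, q3, q5, q6, q7}; fixed.
Sat(EF (EG (b ∨ start))) = {q0, q1, q2, q3, q5, q6, q7}
q2 ∈ Sat(EF (EG (b ∨ start))) = {q0, q1, q2, q3, q5, q6, q7}, so the formula holds at q2.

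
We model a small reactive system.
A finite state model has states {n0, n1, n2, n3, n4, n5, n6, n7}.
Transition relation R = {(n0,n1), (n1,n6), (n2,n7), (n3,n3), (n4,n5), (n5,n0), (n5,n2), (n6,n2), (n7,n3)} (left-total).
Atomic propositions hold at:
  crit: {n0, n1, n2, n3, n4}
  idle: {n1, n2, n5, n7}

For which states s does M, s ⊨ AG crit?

AG crit: greatest fixpoint, start Z0 = {n0, n1, n2, n3, n4}, keep only states in Sat with every successor in Z. Z1 = {n0, n3}; Z2 = {n3}; fixed.
Sat(AG crit) = {n3}

{n3}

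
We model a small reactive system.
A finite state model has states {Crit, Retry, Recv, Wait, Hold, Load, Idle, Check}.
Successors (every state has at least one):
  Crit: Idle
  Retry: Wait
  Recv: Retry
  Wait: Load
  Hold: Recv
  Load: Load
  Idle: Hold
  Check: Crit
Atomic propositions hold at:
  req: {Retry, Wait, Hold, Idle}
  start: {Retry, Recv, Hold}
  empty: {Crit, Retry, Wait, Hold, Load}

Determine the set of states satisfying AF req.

AF req: least fixpoint, start Z0 = {Retry, Wait, Hold, Idle}, add states with every successor in Z. Z1 = {Crit, Retry, Recv, Wait, Hold, Idle}; Z2 = {Crit, Retry, Recv, Wait, Hold, Idle, Check}; fixed.
Sat(AF req) = {Crit, Retry, Recv, Wait, Hold, Idle, Check}

{Crit, Retry, Recv, Wait, Hold, Idle, Check}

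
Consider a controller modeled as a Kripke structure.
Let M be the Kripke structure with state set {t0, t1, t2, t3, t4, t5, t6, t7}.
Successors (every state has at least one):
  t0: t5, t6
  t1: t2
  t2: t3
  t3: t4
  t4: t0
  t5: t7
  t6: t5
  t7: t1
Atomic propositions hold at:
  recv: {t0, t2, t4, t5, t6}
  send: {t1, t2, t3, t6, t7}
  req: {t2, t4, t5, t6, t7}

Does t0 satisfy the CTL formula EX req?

Sat(EX req) = {s : some successor in {t2, t4, t5, t6, t7}} = {t0, t1, t3, t5, t6}
t0 ∈ Sat(EX req) = {t0, t1, t3, t5, t6}, so the formula holds at t0.

Yes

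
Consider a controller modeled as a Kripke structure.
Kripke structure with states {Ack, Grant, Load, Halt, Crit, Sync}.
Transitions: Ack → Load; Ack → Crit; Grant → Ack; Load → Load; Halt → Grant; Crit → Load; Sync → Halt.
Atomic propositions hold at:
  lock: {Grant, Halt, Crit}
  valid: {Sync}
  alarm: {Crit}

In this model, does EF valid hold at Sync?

Yes

EF valid: least fixpoint, start Z0 = {Sync}, add states with some successor in Z. Already a fixed point.
Sat(EF valid) = {Sync}
Sync ∈ Sat(EF valid) = {Sync}, so the formula holds at Sync.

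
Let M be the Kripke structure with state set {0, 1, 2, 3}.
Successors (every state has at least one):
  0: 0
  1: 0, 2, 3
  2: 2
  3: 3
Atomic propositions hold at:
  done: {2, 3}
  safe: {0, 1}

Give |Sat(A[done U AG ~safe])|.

Sat(~safe) = {2, 3}
AG ~safe: greatest fixpoint, start Z0 = {2, 3}, keep only states in Sat with every successor in Z. Already a fixed point.
Sat(AG ~safe) = {2, 3}
A[done U AG ~safe]: least fixpoint, start Z0 = Sat(AG ~safe) = {2, 3}, add states in Sat(done) with every successor in Z. Already a fixed point.
Sat(A[done U AG ~safe]) = {2, 3}
|Sat(A[done U AG ~safe])| = |{2, 3}| = 2.

2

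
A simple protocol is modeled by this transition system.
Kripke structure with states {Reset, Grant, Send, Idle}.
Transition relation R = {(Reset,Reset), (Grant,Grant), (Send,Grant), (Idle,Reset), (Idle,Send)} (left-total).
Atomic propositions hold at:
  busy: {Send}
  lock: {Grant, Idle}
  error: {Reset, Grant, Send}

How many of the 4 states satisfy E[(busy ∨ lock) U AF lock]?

Sat(busy ∨ lock) = {Grant, Send, Idle}
AF lock: least fixpoint, start Z0 = {Grant, Idle}, add states with every successor in Z. Z1 = {Grant, Send, Idle}; fixed.
Sat(AF lock) = {Grant, Send, Idle}
E[(busy ∨ lock) U AF lock]: least fixpoint, start Z0 = Sat(AF lock) = {Grant, Send, Idle}, add states in Sat(busy ∨ lock) with some successor in Z. Already a fixed point.
Sat(E[(busy ∨ lock) U AF lock]) = {Grant, Send, Idle}
|Sat(E[(busy ∨ lock) U AF lock])| = |{Grant, Send, Idle}| = 3.

3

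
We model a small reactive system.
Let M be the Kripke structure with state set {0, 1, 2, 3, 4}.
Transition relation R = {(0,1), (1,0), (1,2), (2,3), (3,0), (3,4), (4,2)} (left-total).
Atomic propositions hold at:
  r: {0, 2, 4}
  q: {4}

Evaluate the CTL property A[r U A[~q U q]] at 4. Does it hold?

Sat(~q) = {0, 1, 2, 3}
A[~q U q]: least fixpoint, start Z0 = Sat(q) = {4}, add states in Sat(~q) with every successor in Z. Already a fixed point.
Sat(A[~q U q]) = {4}
A[r U A[~q U q]]: least fixpoint, start Z0 = Sat(A[~q U q]) = {4}, add states in Sat(r) with every successor in Z. Already a fixed point.
Sat(A[r U A[~q U q]]) = {4}
4 ∈ Sat(A[r U A[~q U q]]) = {4}, so the formula holds at 4.

Yes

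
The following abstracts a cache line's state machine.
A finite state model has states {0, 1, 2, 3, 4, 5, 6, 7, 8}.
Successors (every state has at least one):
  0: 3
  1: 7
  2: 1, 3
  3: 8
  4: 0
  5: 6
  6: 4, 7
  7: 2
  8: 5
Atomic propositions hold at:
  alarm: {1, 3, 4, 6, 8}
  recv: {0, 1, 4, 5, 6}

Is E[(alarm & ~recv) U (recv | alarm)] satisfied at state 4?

Sat(~recv) = {2, 3, 7, 8}
Sat(alarm & ~recv) = {3, 8}
Sat(recv | alarm) = {0, 1, 3, 4, 5, 6, 8}
E[(alarm & ~recv) U (recv | alarm)]: least fixpoint, start Z0 = Sat((recv | alarm)) = {0, 1, 3, 4, 5, 6, 8}, add states in Sat(alarm & ~recv) with some successor in Z. Already a fixed point.
Sat(E[(alarm & ~recv) U (recv | alarm)]) = {0, 1, 3, 4, 5, 6, 8}
4 ∈ Sat(E[(alarm & ~recv) U (recv | alarm)]) = {0, 1, 3, 4, 5, 6, 8}, so the formula holds at 4.

Yes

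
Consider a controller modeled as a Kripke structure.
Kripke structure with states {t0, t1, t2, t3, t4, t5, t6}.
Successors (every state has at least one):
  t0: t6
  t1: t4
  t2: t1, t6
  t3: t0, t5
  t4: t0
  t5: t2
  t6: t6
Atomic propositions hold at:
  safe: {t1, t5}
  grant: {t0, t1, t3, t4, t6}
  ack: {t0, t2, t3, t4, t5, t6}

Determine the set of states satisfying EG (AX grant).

{t0, t1, t2, t4, t6}

Sat(AX grant) = {s : every successor in {t0, t1, t3, t4, t6}} = {t0, t1, t2, t4, t6}
EG (AX grant): greatest fixpoint, start Z0 = {t0, t1, t2, t4, t6}, keep only states in Sat with some successor in Z. Already a fixed point.
Sat(EG (AX grant)) = {t0, t1, t2, t4, t6}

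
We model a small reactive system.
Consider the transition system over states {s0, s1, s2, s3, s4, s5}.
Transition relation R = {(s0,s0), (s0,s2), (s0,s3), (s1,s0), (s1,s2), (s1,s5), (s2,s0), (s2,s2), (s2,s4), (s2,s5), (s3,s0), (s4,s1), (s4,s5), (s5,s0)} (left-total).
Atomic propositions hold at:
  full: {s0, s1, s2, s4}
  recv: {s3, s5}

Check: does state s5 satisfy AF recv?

AF recv: least fixpoint, start Z0 = {s3, s5}, add states with every successor in Z. Already a fixed point.
Sat(AF recv) = {s3, s5}
s5 ∈ Sat(AF recv) = {s3, s5}, so the formula holds at s5.

Yes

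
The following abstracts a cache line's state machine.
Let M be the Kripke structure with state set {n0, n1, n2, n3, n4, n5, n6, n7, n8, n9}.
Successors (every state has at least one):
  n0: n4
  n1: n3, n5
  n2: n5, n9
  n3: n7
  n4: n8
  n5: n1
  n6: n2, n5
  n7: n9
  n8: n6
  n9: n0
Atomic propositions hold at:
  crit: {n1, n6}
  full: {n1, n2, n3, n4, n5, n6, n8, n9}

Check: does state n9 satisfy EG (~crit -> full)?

No

Sat(~crit) = {n0, n2, n3, n4, n5, n7, n8, n9}
Sat(~crit -> full) = {n1, n2, n3, n4, n5, n6, n8, n9}
EG (~crit -> full): greatest fixpoint, start Z0 = {n1, n2, n3, n4, n5, n6, n8, n9}, keep only states in Sat with some successor in Z. Z1 = {n1, n2, n4, n5, n6, n8}; fixed.
Sat(EG (~crit -> full)) = {n1, n2, n4, n5, n6, n8}
n9 ∉ Sat(EG (~crit -> full)) = {n1, n2, n4, n5, n6, n8}, so the formula does not hold at n9.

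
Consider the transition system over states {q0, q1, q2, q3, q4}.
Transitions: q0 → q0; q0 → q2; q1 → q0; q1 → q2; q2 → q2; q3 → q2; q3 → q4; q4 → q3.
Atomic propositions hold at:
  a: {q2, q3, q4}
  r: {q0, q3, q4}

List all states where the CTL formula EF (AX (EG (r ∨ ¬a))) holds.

{q3, q4}

Sat(¬a) = {q0, q1}
Sat(r ∨ ¬a) = {q0, q1, q3, q4}
EG (r ∨ ¬a): greatest fixpoint, start Z0 = {q0, q1, q3, q4}, keep only states in Sat with some successor in Z. Already a fixed point.
Sat(EG (r ∨ ¬a)) = {q0, q1, q3, q4}
Sat(AX (EG (r ∨ ¬a))) = {s : every successor in {q0, q1, q3, q4}} = {q4}
EF (AX (EG (r ∨ ¬a))): least fixpoint, start Z0 = {q4}, add states with some successor in Z. Z1 = {q3, q4}; fixed.
Sat(EF (AX (EG (r ∨ ¬a)))) = {q3, q4}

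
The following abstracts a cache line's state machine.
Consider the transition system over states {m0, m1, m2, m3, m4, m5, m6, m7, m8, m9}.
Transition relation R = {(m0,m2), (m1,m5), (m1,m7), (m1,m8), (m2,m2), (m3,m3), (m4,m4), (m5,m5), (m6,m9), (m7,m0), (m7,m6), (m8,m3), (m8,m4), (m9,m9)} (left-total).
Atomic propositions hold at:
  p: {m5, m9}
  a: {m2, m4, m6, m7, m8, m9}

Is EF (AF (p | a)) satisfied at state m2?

Sat(p | a) = {m2, m4, m5, m6, m7, m8, m9}
AF (p | a): least fixpoint, start Z0 = {m2, m4, m5, m6, m7, m8, m9}, add states with every successor in Z. Z1 = {m0, m1, m2, m4, m5, m6, m7, m8, m9}; fixed.
Sat(AF (p | a)) = {m0, m1, m2, m4, m5, m6, m7, m8, m9}
EF (AF (p | a)): least fixpoint, start Z0 = {m0, m1, m2, m4, m5, m6, m7, m8, m9}, add states with some successor in Z. Already a fixed point.
Sat(EF (AF (p | a))) = {m0, m1, m2, m4, m5, m6, m7, m8, m9}
m2 ∈ Sat(EF (AF (p | a))) = {m0, m1, m2, m4, m5, m6, m7, m8, m9}, so the formula holds at m2.

Yes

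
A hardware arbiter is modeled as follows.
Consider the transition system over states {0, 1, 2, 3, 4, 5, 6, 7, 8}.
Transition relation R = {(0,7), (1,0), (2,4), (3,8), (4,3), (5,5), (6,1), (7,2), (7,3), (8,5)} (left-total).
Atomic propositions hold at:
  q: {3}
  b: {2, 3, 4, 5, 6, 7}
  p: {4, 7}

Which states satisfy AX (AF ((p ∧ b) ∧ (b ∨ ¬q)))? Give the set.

{0, 1, 2, 6}

Sat(p ∧ b) = {4, 7}
Sat(¬q) = {0, 1, 2, 4, 5, 6, 7, 8}
Sat(b ∨ ¬q) = {0, 1, 2, 3, 4, 5, 6, 7, 8}
Sat((p ∧ b) ∧ (b ∨ ¬q)) = {4, 7}
AF ((p ∧ b) ∧ (b ∨ ¬q)): least fixpoint, start Z0 = {4, 7}, add states with every successor in Z. Z1 = {0, 2, 4, 7}; Z2 = {0, 1, 2, 4, 7}; Z3 = {0, 1, 2, 4, 6, 7}; fixed.
Sat(AF ((p ∧ b) ∧ (b ∨ ¬q))) = {0, 1, 2, 4, 6, 7}
Sat(AX (AF ((p ∧ b) ∧ (b ∨ ¬q)))) = {s : every successor in {0, 1, 2, 4, 6, 7}} = {0, 1, 2, 6}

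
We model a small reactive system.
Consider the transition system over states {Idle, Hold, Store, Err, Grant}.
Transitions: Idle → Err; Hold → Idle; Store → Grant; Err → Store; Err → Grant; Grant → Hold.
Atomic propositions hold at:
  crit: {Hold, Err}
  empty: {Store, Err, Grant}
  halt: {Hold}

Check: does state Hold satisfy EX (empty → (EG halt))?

EG halt: greatest fixpoint, start Z0 = {Hold}, keep only states in Sat with some successor in Z. Z1 = ∅; fixed.
Sat(EG halt) = ∅
Sat(empty → (EG halt)) = {Idle, Hold}
Sat(EX (empty → (EG halt))) = {s : some successor in {Idle, Hold}} = {Hold, Grant}
Hold ∈ Sat(EX (empty → (EG halt))) = {Hold, Grant}, so the formula holds at Hold.

Yes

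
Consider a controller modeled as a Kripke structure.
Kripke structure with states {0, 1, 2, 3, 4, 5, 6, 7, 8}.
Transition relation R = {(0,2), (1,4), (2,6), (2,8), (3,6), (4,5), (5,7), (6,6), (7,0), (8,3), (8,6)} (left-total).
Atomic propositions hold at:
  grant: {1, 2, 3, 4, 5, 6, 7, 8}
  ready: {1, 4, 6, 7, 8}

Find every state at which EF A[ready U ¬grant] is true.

Sat(¬grant) = {0}
A[ready U ¬grant]: least fixpoint, start Z0 = Sat(¬grant) = {0}, add states in Sat(ready) with every successor in Z. Z1 = {0, 7}; fixed.
Sat(A[ready U ¬grant]) = {0, 7}
EF A[ready U ¬grant]: least fixpoint, start Z0 = {0, 7}, add states with some successor in Z. Z1 = {0, 5, 7}; Z2 = {0, 4, 5, 7}; Z3 = {0, 1, 4, 5, 7}; fixed.
Sat(EF A[ready U ¬grant]) = {0, 1, 4, 5, 7}

{0, 1, 4, 5, 7}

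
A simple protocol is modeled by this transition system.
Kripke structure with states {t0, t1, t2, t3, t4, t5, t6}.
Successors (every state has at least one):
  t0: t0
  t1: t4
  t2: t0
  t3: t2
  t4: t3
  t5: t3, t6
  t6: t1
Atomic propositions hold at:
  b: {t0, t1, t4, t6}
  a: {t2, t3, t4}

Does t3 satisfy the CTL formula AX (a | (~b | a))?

Yes

Sat(~b) = {t2, t3, t5}
Sat(~b | a) = {t2, t3, t4, t5}
Sat(a | (~b | a)) = {t2, t3, t4, t5}
Sat(AX (a | (~b | a))) = {s : every successor in {t2, t3, t4, t5}} = {t1, t3, t4}
t3 ∈ Sat(AX (a | (~b | a))) = {t1, t3, t4}, so the formula holds at t3.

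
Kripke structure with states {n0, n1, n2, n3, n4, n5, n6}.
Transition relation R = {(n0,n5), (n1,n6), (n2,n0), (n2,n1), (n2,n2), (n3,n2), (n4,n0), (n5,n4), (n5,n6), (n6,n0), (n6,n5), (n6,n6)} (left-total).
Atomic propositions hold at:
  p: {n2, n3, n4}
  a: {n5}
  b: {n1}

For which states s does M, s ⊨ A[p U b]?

A[p U b]: least fixpoint, start Z0 = Sat(b) = {n1}, add states in Sat(p) with every successor in Z. Already a fixed point.
Sat(A[p U b]) = {n1}

{n1}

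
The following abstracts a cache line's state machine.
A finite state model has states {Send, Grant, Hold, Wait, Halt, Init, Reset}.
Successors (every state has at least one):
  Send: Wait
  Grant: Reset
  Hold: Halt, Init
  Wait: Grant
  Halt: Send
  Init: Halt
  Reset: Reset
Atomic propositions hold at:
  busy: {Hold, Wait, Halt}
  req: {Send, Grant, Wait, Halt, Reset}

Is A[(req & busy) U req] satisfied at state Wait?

Yes

Sat(req & busy) = {Wait, Halt}
A[(req & busy) U req]: least fixpoint, start Z0 = Sat(req) = {Send, Grant, Wait, Halt, Reset}, add states in Sat(req & busy) with every successor in Z. Already a fixed point.
Sat(A[(req & busy) U req]) = {Send, Grant, Wait, Halt, Reset}
Wait ∈ Sat(A[(req & busy) U req]) = {Send, Grant, Wait, Halt, Reset}, so the formula holds at Wait.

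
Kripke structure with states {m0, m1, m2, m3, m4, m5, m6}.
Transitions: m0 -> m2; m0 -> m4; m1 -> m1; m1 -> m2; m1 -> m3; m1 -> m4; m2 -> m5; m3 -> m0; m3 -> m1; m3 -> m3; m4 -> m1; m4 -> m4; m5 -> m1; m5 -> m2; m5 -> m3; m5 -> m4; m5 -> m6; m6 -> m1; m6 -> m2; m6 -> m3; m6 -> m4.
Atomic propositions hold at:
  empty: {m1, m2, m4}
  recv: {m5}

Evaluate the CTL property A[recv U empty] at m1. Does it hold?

Yes

A[recv U empty]: least fixpoint, start Z0 = Sat(empty) = {m1, m2, m4}, add states in Sat(recv) with every successor in Z. Already a fixed point.
Sat(A[recv U empty]) = {m1, m2, m4}
m1 ∈ Sat(A[recv U empty]) = {m1, m2, m4}, so the formula holds at m1.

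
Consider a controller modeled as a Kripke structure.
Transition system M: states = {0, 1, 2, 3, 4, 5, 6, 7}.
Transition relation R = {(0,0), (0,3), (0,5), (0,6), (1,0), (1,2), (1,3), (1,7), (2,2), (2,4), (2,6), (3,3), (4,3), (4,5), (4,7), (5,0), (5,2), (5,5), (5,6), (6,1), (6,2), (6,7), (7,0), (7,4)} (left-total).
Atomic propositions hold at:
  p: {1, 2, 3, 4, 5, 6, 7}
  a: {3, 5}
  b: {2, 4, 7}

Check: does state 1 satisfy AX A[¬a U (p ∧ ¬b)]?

No

Sat(¬a) = {0, 1, 2, 4, 6, 7}
Sat(¬b) = {0, 1, 3, 5, 6}
Sat(p ∧ ¬b) = {1, 3, 5, 6}
A[¬a U (p ∧ ¬b)]: least fixpoint, start Z0 = Sat((p ∧ ¬b)) = {1, 3, 5, 6}, add states in Sat(¬a) with every successor in Z. Already a fixed point.
Sat(A[¬a U (p ∧ ¬b)]) = {1, 3, 5, 6}
Sat(AX A[¬a U (p ∧ ¬b)]) = {s : every successor in {1, 3, 5, 6}} = {3}
1 ∉ Sat(AX A[¬a U (p ∧ ¬b)]) = {3}, so the formula does not hold at 1.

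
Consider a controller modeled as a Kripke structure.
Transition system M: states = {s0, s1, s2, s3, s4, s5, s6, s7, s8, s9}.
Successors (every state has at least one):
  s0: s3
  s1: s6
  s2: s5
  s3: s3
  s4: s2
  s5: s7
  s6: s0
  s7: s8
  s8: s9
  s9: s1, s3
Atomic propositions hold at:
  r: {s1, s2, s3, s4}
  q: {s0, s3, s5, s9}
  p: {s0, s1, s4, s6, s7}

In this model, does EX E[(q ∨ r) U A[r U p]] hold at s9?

Sat(q ∨ r) = {s0, s1, s2, s3, s4, s5, s9}
A[r U p]: least fixpoint, start Z0 = Sat(p) = {s0, s1, s4, s6, s7}, add states in Sat(r) with every successor in Z. Already a fixed point.
Sat(A[r U p]) = {s0, s1, s4, s6, s7}
E[(q ∨ r) U A[r U p]]: least fixpoint, start Z0 = Sat(A[r U p]) = {s0, s1, s4, s6, s7}, add states in Sat(q ∨ r) with some successor in Z. Z1 = {s0, s1, s4, s5, s6, s7, s9}; Z2 = {s0, s1, s2, s4, s5, s6, s7, s9}; fixed.
Sat(E[(q ∨ r) U A[r U p]]) = {s0, s1, s2, s4, s5, s6, s7, s9}
Sat(EX E[(q ∨ r) U A[r U p]]) = {s : some successor in {s0, s1, s2, s4, s5, s6, s7, s9}} = {s1, s2, s4, s5, s6, s8, s9}
s9 ∈ Sat(EX E[(q ∨ r) U A[r U p]]) = {s1, s2, s4, s5, s6, s8, s9}, so the formula holds at s9.

Yes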